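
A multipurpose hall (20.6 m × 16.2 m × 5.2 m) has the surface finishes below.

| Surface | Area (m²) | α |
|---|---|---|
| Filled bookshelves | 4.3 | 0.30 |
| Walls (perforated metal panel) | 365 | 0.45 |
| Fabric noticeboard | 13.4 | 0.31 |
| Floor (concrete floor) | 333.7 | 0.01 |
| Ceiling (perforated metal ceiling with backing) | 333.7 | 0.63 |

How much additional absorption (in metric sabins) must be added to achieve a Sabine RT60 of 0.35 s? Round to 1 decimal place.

415.0 sabins

Summing Sᵢαᵢ: 1.290 + 164.250 + 4.154 + 3.337 + 210.231 → A₁ = 383.262 sabins.
Target A₂ = 0.161·1735.344/0.35 = 798.258 sabins (V = 1735.344 m³).
ΔA = A₂ − A₁ = 798.258 − 383.262 = 415.0 sabins.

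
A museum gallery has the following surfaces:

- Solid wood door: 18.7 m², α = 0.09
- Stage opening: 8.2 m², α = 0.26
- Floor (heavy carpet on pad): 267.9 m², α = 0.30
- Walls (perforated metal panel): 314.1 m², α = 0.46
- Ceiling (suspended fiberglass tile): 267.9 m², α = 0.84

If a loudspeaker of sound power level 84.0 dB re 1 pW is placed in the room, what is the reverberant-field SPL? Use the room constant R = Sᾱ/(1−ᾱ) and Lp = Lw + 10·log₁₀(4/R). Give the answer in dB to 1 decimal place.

Σ(Sᵢαᵢ) = 18.7×0.09 + 8.2×0.26 + 267.9×0.30 + 314.1×0.46 + 267.9×0.84 = 453.707; total area S = 876.8 m².
ᾱ = 453.707/876.8 = 0.5175; R = Sᾱ/(1−ᾱ) = 453.707/(1−0.5175) = 940.325 m².
Lp = 84.0 + 10·log₁₀(4/940.325) = 84.0 + (-23.71) = 60.3 dB.

60.3 dB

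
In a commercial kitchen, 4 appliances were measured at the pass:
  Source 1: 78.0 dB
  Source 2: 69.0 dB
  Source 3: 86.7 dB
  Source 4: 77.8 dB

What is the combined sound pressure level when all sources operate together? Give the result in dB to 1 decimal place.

87.8 dB

Converting to relative power and adding: 10^(78.0/10) + 10^(69.0/10) + 10^(86.7/10) + 10^(77.8/10) = 5.99e+08.
Combined level = 10 log₁₀(5.99e+08) = 87.8 dB.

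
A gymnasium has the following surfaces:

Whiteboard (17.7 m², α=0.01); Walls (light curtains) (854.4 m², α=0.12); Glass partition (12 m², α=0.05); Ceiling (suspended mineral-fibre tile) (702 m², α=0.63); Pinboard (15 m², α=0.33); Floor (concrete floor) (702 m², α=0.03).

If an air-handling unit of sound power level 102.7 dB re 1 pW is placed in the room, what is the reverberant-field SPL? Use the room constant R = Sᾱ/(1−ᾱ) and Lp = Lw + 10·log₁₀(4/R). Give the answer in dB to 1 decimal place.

A = 571.575 sabins; S = 2303.1 m².
ᾱ = 0.2482, so room constant R = A/(1−ᾱ) = 760.275 m².
Lp = Lw + 10 log₁₀(4/R) = 102.7 -22.79 = 79.9 dB.

79.9 dB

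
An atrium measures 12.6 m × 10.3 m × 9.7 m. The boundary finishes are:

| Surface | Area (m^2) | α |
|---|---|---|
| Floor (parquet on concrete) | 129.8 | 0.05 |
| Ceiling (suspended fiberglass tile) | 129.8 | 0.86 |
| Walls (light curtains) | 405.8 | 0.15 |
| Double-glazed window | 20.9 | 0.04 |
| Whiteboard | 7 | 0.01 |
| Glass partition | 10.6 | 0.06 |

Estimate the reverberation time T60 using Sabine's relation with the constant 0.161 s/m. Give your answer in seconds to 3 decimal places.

1.123 seconds

Equivalent absorption area: A = 129.8×0.05 + 129.8×0.86 + 405.8×0.15 + 20.9×0.04 + 7×0.01 + 10.6×0.06 = 180.530 m^2.
Room volume: 1258.866 m³.
T = 0.161 V/A = 0.161·1258.866/180.530 = 1.123 s.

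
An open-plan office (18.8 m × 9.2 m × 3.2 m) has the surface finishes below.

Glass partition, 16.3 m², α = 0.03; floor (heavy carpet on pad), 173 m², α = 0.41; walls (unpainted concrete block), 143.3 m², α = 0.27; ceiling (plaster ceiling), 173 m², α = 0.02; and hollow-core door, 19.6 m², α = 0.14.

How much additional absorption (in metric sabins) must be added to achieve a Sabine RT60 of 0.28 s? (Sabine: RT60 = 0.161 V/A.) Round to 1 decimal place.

201.9 sabins

Total absorption A₁ = 16.3·0.03 + 173·0.41 + 143.3·0.27 + 173·0.02 + 19.6·0.14
  = 0.489 + 70.930 + 38.691 + 3.460 + 2.744 = 116.314 m² sabins.
V = 553.472 m³. Required absorption A₂ = 0.161 × 553.472 / 0.28 = 318.246 sabins.
ΔA = A₂ − A₁ = 318.246 − 116.314 = 201.9 sabins.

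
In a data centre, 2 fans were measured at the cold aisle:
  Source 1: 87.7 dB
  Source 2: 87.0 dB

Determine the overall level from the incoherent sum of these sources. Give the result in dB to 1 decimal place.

90.4 dB

Sum in the linear (power) domain: Σ 10^(Lᵢ/10) = 10^(87.7/10) + 10^(87.0/10) = 1.09e+09.
Combined level = 10 log₁₀(1.09e+09) = 90.4 dB.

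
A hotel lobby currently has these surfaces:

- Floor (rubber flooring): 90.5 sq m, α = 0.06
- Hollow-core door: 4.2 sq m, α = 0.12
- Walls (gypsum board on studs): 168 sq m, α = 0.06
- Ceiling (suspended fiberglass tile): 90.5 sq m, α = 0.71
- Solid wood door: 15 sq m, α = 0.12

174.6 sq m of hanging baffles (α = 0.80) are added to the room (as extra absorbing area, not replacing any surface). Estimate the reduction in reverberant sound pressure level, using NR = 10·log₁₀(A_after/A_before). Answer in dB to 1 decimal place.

Summing Sᵢαᵢ: 5.430 + 0.504 + 10.080 + 64.255 + 1.800 → A_before = 82.069 sabins.
Added absorption = 174.6 × 0.80 = 139.680 sabins.
New total A_after = 221.749 sabins.
Reduction = 10 log₁₀(A_after/A_before) = 10 log₁₀(2.7020) = 4.3 dB.

4.3 dB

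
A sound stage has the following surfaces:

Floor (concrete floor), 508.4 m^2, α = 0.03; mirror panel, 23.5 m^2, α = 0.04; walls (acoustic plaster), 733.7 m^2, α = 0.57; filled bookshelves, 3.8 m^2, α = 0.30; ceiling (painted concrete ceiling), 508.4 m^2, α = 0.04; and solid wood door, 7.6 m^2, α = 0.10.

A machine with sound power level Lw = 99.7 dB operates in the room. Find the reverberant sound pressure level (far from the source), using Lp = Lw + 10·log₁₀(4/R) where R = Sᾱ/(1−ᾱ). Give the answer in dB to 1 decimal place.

Σ(Sᵢαᵢ) = 508.4·0.03 + 23.5·0.04 + 733.7·0.57 + 3.8·0.30 + 508.4·0.04 + 7.6·0.10 = 456.637; total area S = 1785.4 m^2.
ᾱ = 456.637/1785.4 = 0.2558; R = Sᾱ/(1−ᾱ) = 456.637/(1−0.2558) = 613.594 m^2.
Lp = Lw + 10 log₁₀(4/R) = 99.7 -21.86 = 77.8 dB.

77.8 dB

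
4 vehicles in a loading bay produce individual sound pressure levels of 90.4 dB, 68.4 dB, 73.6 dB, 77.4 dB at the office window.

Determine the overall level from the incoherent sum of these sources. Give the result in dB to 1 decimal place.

90.7 dB

Sum in the linear (power) domain: Σ 10^(Lᵢ/10) = 10^(90.4/10) + 10^(68.4/10) + 10^(73.6/10) + 10^(77.4/10) = 1.181e+09.
L_total = 10·log₁₀(1.181e+09) = 90.7 dB.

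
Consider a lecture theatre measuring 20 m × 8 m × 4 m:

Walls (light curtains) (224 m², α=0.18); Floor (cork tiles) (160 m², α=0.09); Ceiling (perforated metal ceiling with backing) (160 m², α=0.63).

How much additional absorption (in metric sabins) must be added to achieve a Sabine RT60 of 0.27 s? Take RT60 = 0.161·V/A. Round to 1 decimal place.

226.1 sabins

Equivalent absorption area: A₁ = 224×0.18 + 160×0.09 + 160×0.63 = 155.520 m².
V = 640 m³. Required absorption A₂ = 0.161 × 640 / 0.27 = 381.630 sabins.
Shortfall: 381.630 − 155.520 = 226.1 sabins.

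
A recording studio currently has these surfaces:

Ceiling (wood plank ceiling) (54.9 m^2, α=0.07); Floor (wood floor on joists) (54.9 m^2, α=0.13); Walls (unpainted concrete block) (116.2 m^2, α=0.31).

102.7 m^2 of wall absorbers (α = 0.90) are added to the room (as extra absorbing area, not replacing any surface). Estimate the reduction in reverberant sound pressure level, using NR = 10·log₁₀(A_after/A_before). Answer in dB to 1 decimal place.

A_before = Σ Sᵢαᵢ = 54.9·0.07 + 54.9·0.13 + 116.2·0.31 = 47.002 sabins.
Added absorption = 102.7 × 0.90 = 92.430 sabins.
A_after = 47.002 + 92.430 = 139.432 sabins.
Reduction = 10 log₁₀(A_after/A_before) = 10 log₁₀(2.9665) = 4.7 dB.

4.7 dB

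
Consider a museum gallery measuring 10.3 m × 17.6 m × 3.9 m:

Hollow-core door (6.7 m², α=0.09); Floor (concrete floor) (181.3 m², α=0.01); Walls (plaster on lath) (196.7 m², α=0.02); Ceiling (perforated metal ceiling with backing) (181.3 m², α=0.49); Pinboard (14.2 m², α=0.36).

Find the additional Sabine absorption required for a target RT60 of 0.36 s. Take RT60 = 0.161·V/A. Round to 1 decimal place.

A₁ = Σ Sᵢαᵢ = 6.7·0.09 + 181.3·0.01 + 196.7·0.02 + 181.3·0.49 + 14.2·0.36 = 100.299 sabins.
Target A₂ = 0.161·706.992/0.36 = 316.183 sabins (V = 706.992 m³).
Additional absorption ΔA = 316.183 − 100.299 = 215.9 sabins.

215.9 sabins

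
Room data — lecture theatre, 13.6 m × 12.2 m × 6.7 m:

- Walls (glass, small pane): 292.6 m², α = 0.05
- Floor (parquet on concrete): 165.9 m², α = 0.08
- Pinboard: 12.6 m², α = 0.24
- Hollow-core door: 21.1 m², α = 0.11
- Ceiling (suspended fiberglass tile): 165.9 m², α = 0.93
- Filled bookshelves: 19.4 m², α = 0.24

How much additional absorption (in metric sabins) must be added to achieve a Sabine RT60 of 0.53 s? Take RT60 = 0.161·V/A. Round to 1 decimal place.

Equivalent absorption area: A₁ = 292.6×0.05 + 165.9×0.08 + 12.6×0.24 + 21.1×0.11 + 165.9×0.93 + 19.4×0.24 = 192.190 m².
V = 1111.664 m³. Required absorption A₂ = 0.161 × 1111.664 / 0.53 = 337.694 sabins.
Additional absorption ΔA = 337.694 − 192.190 = 145.5 sabins.

145.5 sabins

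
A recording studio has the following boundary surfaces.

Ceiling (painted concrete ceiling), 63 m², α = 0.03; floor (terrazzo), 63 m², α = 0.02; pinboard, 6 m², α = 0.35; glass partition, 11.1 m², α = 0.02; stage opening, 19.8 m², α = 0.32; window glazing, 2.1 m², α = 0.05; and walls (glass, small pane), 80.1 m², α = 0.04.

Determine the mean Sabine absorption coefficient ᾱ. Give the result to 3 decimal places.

Total surface area S = 245.1 m².
Σ(Sᵢαᵢ) = 63×0.03 + 63×0.02 + 6×0.35 + 11.1×0.02 + 19.8×0.32 + 2.1×0.05 + 80.1×0.04 = 15.117.
ᾱ = 15.117 / 245.1 = 0.062.

0.062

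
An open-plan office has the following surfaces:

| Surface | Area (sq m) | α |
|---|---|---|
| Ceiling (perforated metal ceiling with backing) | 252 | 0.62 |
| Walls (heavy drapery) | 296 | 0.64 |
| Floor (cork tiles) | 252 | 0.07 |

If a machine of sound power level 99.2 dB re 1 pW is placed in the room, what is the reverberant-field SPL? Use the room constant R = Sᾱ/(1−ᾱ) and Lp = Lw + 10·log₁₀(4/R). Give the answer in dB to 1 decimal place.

77.0 dB

A = 363.320 sabins; S = 800.0 sq m.
ᾱ = 0.4541, so room constant R = A/(1−ᾱ) = 665.543 sq m.
Lp = 99.2 + 10·log₁₀(4/665.543) = 99.2 + (-22.21) = 77.0 dB.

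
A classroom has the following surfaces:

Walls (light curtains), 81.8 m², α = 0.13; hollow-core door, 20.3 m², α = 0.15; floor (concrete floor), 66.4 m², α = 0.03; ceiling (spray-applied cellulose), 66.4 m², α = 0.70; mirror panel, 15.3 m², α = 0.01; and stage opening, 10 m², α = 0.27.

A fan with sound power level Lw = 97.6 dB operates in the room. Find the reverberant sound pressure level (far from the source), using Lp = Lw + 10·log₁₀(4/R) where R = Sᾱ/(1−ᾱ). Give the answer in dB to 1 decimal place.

84.2 dB

A = 65.004 sabins; S = 260.2 m².
ᾱ = 0.2498, so room constant R = A/(1−ᾱ) = 86.649 m².
Lp = 97.6 + 10·log₁₀(4/86.649) = 97.6 + (-13.36) = 84.2 dB.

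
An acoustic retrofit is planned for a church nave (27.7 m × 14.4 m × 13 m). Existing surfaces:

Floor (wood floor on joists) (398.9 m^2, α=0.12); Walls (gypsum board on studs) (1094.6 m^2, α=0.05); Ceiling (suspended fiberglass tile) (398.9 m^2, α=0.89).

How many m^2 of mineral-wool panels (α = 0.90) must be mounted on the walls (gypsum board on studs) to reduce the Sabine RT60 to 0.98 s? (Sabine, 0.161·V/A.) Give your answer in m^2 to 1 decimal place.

Total absorption A₁ = 398.9×0.12 + 1094.6×0.05 + 398.9×0.89
  = 47.868 + 54.730 + 355.021 = 457.619 m^2 sabins.
V = 5185.44 m³. Target absorption A₂ = 0.161 × 5185.44 / 0.98 = 851.894 sabins.
Absorption to add: 851.894 − 457.619 = 394.275 sabins.
Net gain per m^2: Δα = 0.90 − 0.05 = 0.85.
Area = ΔA/Δα = 394.275/0.85 = 463.9 m^2.

463.9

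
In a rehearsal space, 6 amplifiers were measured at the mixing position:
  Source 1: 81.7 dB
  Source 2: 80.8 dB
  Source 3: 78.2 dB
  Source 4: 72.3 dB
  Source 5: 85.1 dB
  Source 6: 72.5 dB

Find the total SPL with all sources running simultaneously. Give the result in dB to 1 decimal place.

88.4 dB

Converting to relative power and adding: 10^(81.7/10) + 10^(80.8/10) + 10^(78.2/10) + 10^(72.3/10) + 10^(85.1/10) + 10^(72.5/10) = 6.926e+08.
L_total = 10·log₁₀(6.926e+08) = 88.4 dB.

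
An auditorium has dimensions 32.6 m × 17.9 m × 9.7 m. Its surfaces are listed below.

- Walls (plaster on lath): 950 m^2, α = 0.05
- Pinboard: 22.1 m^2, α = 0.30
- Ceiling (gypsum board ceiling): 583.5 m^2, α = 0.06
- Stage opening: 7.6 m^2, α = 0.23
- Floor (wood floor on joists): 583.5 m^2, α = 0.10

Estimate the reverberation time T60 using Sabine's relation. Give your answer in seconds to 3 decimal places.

Summing Sᵢαᵢ: 47.500 + 6.630 + 35.010 + 1.748 + 58.350 → A = 149.238 sabins.
Room volume: 5660.338 m³.
T = 0.161 V/A = 0.161·5660.338/149.238 = 6.106 s.

6.106 s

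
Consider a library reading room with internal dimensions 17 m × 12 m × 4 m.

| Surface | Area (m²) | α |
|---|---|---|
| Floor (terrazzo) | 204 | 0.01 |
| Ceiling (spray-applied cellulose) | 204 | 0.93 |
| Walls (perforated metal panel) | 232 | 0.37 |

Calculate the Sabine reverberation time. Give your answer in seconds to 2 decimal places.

Total absorption A = 204×0.01 + 204×0.93 + 232×0.37
  = 2.040 + 189.720 + 85.840 = 277.600 m² sabins.
Room volume: 816 m³.
T = 0.161 V/A = 0.161·816/277.600 = 0.47 s.

0.47 s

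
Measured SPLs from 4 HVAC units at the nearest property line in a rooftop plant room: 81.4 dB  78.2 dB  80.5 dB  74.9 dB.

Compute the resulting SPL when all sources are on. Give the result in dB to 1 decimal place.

Σ 10^(Lᵢ/10) = 3.472e+08.
Back to dB: 10·log₁₀ Σ = 85.4 dB.

85.4 dB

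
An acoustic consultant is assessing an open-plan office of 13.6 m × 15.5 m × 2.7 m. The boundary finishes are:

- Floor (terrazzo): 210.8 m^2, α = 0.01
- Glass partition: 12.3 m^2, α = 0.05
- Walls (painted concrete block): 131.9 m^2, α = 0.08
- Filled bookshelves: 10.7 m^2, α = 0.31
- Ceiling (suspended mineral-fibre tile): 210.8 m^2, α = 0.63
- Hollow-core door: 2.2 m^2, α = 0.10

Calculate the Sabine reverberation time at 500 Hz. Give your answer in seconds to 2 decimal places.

0.61 s

A = Σ Sᵢαᵢ = 210.8*0.01 + 12.3*0.05 + 131.9*0.08 + 10.7*0.31 + 210.8*0.63 + 2.2*0.10 = 149.616 sabins.
Room volume: 569.16 m³.
T = 0.161 V/A = 0.161·569.16/149.616 = 0.61 s.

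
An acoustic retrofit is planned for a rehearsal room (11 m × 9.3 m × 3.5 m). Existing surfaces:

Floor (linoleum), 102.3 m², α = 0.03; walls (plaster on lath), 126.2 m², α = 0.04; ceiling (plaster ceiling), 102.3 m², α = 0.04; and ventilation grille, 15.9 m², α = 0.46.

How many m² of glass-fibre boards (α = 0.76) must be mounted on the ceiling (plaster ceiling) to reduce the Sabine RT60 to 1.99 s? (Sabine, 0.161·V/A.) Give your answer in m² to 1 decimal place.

13.1

Summing Sᵢαᵢ: 3.069 + 5.048 + 4.092 + 7.314 → A₁ = 19.523 sabins.
V = 358.05 m³. Target absorption A₂ = 0.161 × 358.05 / 1.99 = 28.968 sabins.
Absorption to add: 28.968 − 19.523 = 9.445 sabins.
Net gain per m²: Δα = 0.76 − 0.04 = 0.72.
Panel area = 9.445 / 0.72 = 13.1 m².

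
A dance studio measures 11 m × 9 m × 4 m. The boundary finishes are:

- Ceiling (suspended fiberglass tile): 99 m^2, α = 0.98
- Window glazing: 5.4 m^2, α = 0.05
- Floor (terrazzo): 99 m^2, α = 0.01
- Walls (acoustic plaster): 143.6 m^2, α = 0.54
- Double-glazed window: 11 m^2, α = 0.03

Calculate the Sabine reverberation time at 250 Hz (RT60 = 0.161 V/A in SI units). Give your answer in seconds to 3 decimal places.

Total absorption A = 99*0.98 + 5.4*0.05 + 99*0.01 + 143.6*0.54 + 11*0.03
  = 97.020 + 0.270 + 0.990 + 77.544 + 0.330 = 176.154 m^2 sabins.
Room volume: 396 m³.
RT60 = 0.161 · V / A = 0.161 × 396 / 176.154 = 0.362 s.

0.362 s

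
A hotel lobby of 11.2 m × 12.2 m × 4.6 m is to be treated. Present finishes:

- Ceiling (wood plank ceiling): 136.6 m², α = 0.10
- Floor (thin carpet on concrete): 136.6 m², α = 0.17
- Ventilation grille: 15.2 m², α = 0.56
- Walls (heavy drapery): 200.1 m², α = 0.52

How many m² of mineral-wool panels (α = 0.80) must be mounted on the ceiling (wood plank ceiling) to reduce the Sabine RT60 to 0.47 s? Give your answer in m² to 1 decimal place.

94.1

Equivalent absorption area: A₁ = 136.6·0.10 + 136.6·0.17 + 15.2·0.56 + 200.1·0.52 = 149.446 m².
V = 628.544 m³. Target absorption A₂ = 0.161 × 628.544 / 0.47 = 215.310 sabins.
ΔA needed = 215.310 − 149.446 = 65.864 sabins.
Net gain per m²: Δα = 0.80 − 0.10 = 0.70.
Panel area = 65.864 / 0.70 = 94.1 m².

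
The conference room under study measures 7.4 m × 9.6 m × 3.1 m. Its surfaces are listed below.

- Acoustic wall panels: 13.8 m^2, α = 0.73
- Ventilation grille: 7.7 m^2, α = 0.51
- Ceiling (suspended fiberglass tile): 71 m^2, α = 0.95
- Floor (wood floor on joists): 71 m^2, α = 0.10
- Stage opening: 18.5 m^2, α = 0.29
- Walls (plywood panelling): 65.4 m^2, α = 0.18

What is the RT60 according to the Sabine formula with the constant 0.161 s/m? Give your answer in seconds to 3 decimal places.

0.335 s

Equivalent absorption area: A = 13.8×0.73 + 7.7×0.51 + 71×0.95 + 71×0.10 + 18.5×0.29 + 65.4×0.18 = 105.688 m^2.
Volume V = 7.4 × 9.6 × 3.1 = 220.224 m³.
Sabine: RT60 = 0.161 × 220.224 / 105.688 = 0.335 s.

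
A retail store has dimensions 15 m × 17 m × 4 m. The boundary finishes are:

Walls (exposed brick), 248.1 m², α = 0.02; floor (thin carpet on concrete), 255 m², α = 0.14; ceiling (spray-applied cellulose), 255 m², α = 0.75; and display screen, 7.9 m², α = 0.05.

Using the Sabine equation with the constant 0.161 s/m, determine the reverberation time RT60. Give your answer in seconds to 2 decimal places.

Total absorption A = 248.1×0.02 + 255×0.14 + 255×0.75 + 7.9×0.05
  = 4.962 + 35.700 + 191.250 + 0.395 = 232.307 m² sabins.
Room volume: 1020 m³.
Sabine: RT60 = 0.161 × 1020 / 232.307 = 0.71 s.

0.71 seconds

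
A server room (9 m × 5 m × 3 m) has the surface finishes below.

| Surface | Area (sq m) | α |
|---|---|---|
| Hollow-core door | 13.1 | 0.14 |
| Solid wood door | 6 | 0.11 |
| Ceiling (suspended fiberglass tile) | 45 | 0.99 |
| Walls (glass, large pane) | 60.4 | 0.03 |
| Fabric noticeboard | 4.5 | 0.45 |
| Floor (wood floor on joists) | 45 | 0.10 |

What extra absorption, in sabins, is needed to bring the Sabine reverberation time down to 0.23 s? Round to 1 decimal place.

A₁ = Σ Sᵢαᵢ = 13.1*0.14 + 6*0.11 + 45*0.99 + 60.4*0.03 + 4.5*0.45 + 45*0.10 = 55.381 sabins.
V = 135 m³. Required absorption A₂ = 0.161 × 135 / 0.23 = 94.500 sabins.
Shortfall: 94.500 − 55.381 = 39.1 sabins.

39.1 sabins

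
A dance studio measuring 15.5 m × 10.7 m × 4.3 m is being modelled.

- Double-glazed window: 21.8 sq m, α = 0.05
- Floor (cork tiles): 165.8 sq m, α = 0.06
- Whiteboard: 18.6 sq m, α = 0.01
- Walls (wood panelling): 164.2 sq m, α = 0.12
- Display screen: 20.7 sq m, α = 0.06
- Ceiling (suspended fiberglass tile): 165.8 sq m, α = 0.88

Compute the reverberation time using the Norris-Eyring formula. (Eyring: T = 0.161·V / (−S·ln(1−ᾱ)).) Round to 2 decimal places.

0.54 seconds

Total surface area S = 21.8 + 165.8 + 18.6 + 164.2 + 20.7 + 165.8 = 556.9 sq m.
Σ(Sᵢαᵢ) = 21.8·0.05 + 165.8·0.06 + 18.6·0.01 + 164.2·0.12 + 20.7·0.06 + 165.8·0.88 = 178.074.
Mean coefficient ᾱ = A/S = 0.3198.
−S·ln(1−ᾱ) = −556.9 × ln(1 − 0.3198) = 214.612.
V = 15.5 × 10.7 × 4.3 = 713.155 m³.
RT60 = 0.161 × 713.155 / 214.612 = 0.54 s.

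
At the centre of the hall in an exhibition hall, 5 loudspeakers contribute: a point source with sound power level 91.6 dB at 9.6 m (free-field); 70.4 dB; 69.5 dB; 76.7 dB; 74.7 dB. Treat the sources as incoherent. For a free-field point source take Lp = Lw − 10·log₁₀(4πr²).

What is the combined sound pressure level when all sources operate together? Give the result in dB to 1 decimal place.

Source at 9.6 m: Lp = 91.6 − 10·log₁₀(4π·9.6²) = 91.6 − 10·log₁₀(1158.117) = 61.0 dB.
Sum in the linear (power) domain: Σ 10^(Lᵢ/10) = 10^(61.0/10) + 10^(70.4/10) + 10^(69.5/10) + 10^(76.7/10) + 10^(74.7/10) = 9.742e+07.
Combined level = 10 log₁₀(9.742e+07) = 79.9 dB.

79.9 dB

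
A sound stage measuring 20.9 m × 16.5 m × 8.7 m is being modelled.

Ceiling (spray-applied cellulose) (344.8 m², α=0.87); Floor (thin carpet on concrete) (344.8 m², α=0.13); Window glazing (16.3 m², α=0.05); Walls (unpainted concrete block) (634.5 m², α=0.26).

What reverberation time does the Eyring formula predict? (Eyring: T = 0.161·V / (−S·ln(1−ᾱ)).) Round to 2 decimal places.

0.75 seconds

Total surface area S = 344.8 + 344.8 + 16.3 + 634.5 = 1340.4 m².
Absorption A = 344.8×0.87 + 344.8×0.13 + 16.3×0.05 + 634.5×0.26 = 510.585 sabins.
Mean coefficient ᾱ = A/S = 0.3809.
Eyring denominator: −S ln(1−ᾱ) = 642.706.
V = 20.9 × 16.5 × 8.7 = 3000.195 m³.
RT60 = 0.161 × 3000.195 / 642.706 = 0.75 s.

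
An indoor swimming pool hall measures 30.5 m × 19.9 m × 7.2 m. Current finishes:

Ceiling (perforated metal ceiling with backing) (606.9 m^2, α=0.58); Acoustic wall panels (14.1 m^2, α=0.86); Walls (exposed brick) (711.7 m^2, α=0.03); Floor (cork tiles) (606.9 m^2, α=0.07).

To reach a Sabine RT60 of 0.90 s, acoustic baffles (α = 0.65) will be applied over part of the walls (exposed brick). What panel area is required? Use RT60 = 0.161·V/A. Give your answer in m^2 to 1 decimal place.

570.6

Summing Sᵢαᵢ: 352.002 + 12.126 + 21.351 + 42.483 → A₁ = 427.962 sabins.
V = 4370.04 m³. Target absorption A₂ = 0.161 × 4370.04 / 0.90 = 781.752 sabins.
Absorption to add: 781.752 − 427.962 = 353.790 sabins.
Each m^2 of panel replacing the walls (exposed brick) adds (0.65 − 0.03) = 0.62 sabins.
Panel area = 353.790 / 0.62 = 570.6 m^2.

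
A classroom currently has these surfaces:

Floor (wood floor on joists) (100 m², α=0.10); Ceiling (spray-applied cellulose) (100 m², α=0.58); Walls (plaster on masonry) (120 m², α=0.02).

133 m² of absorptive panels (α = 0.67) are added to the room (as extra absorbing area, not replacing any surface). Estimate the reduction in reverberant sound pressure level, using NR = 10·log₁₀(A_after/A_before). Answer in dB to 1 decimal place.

3.6 dB

Summing Sᵢαᵢ: 10.000 + 58.000 + 2.400 → A_before = 70.400 sabins.
Treatment contributes 133·0.67 = 89.110 sabins.
New total A_after = 159.510 sabins.
Reduction = 10 log₁₀(A_after/A_before) = 10 log₁₀(2.2658) = 3.6 dB.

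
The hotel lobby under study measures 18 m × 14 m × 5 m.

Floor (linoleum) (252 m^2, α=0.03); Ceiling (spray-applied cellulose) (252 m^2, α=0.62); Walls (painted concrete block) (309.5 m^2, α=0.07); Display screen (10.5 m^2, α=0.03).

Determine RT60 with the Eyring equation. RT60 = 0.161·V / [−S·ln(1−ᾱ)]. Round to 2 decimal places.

S = Σ Sᵢ = 824.0 m^2.
Σ(Sᵢαᵢ) = 252·0.03 + 252·0.62 + 309.5·0.07 + 10.5·0.03 = 185.780.
Mean coefficient ᾱ = A/S = 0.2255.
Eyring denominator: −S ln(1−ᾱ) = 210.563.
V = 18 × 14 × 5 = 1260 m³.
RT60 = 0.161 × 1260 / 210.563 = 0.96 s.

0.96 s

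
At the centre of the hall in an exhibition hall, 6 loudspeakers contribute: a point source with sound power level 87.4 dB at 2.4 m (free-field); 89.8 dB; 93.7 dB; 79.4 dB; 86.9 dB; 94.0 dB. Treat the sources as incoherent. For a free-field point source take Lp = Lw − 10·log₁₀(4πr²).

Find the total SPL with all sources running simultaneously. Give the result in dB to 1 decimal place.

98.1 dB

Source at 2.4 m: Lp = 87.4 − 10·log₁₀(4π·2.4²) = 87.4 − 10·log₁₀(72.382) = 68.8 dB.
Sum in the linear (power) domain: Σ 10^(Lᵢ/10) = 10^(68.8/10) + 10^(89.8/10) + 10^(93.7/10) + 10^(79.4/10) + 10^(86.9/10) + 10^(94.0/10) = 6.396e+09.
Back to dB: 10·log₁₀ Σ = 98.1 dB.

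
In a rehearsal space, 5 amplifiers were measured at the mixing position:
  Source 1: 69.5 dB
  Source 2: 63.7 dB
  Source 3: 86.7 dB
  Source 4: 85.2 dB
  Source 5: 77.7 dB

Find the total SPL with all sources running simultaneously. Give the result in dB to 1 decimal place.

89.4 dB

Converting to relative power and adding: 10^(69.5/10) + 10^(63.7/10) + 10^(86.7/10) + 10^(85.2/10) + 10^(77.7/10) = 8.69e+08.
Combined level = 10 log₁₀(8.69e+08) = 89.4 dB.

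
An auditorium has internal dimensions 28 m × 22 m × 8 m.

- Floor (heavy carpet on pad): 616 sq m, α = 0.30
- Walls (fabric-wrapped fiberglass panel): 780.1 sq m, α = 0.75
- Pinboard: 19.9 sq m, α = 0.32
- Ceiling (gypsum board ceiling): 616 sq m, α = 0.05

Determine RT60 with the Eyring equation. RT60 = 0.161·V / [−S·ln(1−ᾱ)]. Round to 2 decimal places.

Total surface area S = 616 + 780.1 + 19.9 + 616 = 2032.0 sq m.
Absorption A = 616×0.30 + 780.1×0.75 + 19.9×0.32 + 616×0.05 = 807.043 sabins.
Mean coefficient ᾱ = A/S = 0.3972.
Eyring denominator: −S ln(1−ᾱ) = 1028.537.
V = 28 × 22 × 8 = 4928 m³.
RT60 = 0.161 × 4928 / 1028.537 = 0.77 s.

0.77 seconds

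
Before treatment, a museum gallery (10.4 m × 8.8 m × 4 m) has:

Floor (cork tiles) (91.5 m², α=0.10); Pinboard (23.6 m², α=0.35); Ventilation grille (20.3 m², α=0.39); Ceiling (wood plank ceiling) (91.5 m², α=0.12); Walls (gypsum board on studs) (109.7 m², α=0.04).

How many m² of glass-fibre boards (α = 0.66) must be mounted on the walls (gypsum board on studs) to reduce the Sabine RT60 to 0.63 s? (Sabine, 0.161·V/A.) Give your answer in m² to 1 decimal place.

A₁ = Σ Sᵢαᵢ = 91.5·0.10 + 23.6·0.35 + 20.3·0.39 + 91.5·0.12 + 109.7·0.04 = 40.695 sabins.
Required A₂ = 0.161·366.08/0.63 = 93.554 sabins.
Absorption to add: 93.554 − 40.695 = 52.859 sabins.
Each m² of panel replacing the walls (gypsum board on studs) adds (0.66 − 0.04) = 0.62 sabins.
Area = ΔA/Δα = 52.859/0.62 = 85.3 m².

85.3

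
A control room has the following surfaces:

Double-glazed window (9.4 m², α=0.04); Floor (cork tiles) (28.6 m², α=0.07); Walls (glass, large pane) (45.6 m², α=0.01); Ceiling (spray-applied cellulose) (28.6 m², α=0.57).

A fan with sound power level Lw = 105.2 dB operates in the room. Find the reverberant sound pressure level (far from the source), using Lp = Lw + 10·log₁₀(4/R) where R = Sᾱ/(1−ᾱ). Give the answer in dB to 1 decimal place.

97.6 dB

Σ(Sᵢαᵢ) = 9.4×0.04 + 28.6×0.07 + 45.6×0.01 + 28.6×0.57 = 19.136; total area S = 112.2 m².
ᾱ = 0.1706, so room constant R = A/(1−ᾱ) = 23.072 m².
Lp = Lw + 10 log₁₀(4/R) = 105.2 -7.61 = 97.6 dB.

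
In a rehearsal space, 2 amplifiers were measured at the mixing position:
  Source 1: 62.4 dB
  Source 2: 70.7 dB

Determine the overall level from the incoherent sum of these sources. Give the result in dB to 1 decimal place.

71.3 dB

Converting to relative power and adding: 10^(62.4/10) + 10^(70.7/10) = 1.349e+07.
L_total = 10·log₁₀(1.349e+07) = 71.3 dB.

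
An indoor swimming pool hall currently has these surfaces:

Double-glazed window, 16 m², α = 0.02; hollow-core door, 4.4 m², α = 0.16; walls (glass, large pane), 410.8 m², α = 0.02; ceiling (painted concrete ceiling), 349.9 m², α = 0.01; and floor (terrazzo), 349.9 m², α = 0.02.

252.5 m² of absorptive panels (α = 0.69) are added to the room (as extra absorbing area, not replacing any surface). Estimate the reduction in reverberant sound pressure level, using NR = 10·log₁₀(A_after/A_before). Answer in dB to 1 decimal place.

9.9 dB

Equivalent absorption area: A_before = 16*0.02 + 4.4*0.16 + 410.8*0.02 + 349.9*0.01 + 349.9*0.02 = 19.737 m².
Treatment contributes 252.5·0.69 = 174.225 sabins.
A_after = 19.737 + 174.225 = 193.962 sabins.
NR = 10·log₁₀(193.962/19.737) = 9.9 dB.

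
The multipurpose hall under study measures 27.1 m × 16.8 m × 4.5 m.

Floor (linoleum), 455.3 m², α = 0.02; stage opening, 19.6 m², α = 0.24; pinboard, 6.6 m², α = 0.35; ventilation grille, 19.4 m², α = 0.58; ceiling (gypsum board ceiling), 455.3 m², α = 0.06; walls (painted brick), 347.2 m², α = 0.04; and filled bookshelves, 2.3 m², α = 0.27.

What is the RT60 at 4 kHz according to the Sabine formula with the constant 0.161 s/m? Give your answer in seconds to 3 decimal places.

4.767 sec

Total absorption A = 455.3·0.02 + 19.6·0.24 + 6.6·0.35 + 19.4·0.58 + 455.3·0.06 + 347.2·0.04 + 2.3·0.27
  = 9.106 + 4.704 + 2.310 + 11.252 + 27.318 + 13.888 + 0.621 = 69.199 m² sabins.
V = 27.1·16.8·4.5 = 2048.76 m³.
RT60 = 0.161 · V / A = 0.161 × 2048.76 / 69.199 = 4.767 s.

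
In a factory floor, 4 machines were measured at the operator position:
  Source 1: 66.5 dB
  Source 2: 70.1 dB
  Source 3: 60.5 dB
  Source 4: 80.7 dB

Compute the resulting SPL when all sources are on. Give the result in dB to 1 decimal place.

81.2 dB

Converting to relative power and adding: 10^(66.5/10) + 10^(70.1/10) + 10^(60.5/10) + 10^(80.7/10) = 1.333e+08.
L_total = 10·log₁₀(1.333e+08) = 81.2 dB.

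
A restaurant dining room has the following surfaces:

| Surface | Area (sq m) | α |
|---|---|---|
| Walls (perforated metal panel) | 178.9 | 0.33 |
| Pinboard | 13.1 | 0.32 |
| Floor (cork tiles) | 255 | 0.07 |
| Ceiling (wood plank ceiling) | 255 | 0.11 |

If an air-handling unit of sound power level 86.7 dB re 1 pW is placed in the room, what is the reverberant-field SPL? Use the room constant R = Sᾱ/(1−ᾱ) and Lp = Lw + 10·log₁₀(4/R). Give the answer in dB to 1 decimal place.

A = 109.129 sabins; S = 702.0 sq m.
ᾱ = 0.1555, so room constant R = A/(1−ᾱ) = 129.223 sq m.
Lp = Lw + 10 log₁₀(4/R) = 86.7 -15.09 = 71.6 dB.

71.6 dB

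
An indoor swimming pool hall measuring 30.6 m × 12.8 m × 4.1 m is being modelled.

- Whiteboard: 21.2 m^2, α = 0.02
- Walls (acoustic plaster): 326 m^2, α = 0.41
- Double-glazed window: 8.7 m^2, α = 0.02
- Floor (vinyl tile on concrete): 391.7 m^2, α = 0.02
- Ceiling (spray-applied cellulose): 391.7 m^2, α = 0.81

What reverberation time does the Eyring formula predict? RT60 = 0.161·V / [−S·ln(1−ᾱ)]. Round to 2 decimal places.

Total surface area S = 21.2 + 326 + 8.7 + 391.7 + 391.7 = 1139.3 m^2.
Σ(Sᵢαᵢ) = 21.2×0.02 + 326×0.41 + 8.7×0.02 + 391.7×0.02 + 391.7×0.81 = 459.369.
Mean coefficient ᾱ = A/S = 0.4032.
−S·ln(1−ᾱ) = −1139.3 × ln(1 − 0.4032) = 588.076.
V = 30.6 × 12.8 × 4.1 = 1605.888 m³.
RT60 = 0.161 × 1605.888 / 588.076 = 0.44 s.

0.44 sec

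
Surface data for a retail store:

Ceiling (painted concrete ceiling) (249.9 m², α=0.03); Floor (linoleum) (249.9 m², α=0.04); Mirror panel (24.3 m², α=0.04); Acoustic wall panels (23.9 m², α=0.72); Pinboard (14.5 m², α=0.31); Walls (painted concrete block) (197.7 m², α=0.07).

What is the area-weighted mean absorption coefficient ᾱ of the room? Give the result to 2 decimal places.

0.07

S = Σ Sᵢ = 249.9 + 249.9 + 24.3 + 23.9 + 14.5 + 197.7 = 760.2 m².
Σ(Sᵢαᵢ) = 249.9*0.03 + 249.9*0.04 + 24.3*0.04 + 23.9*0.72 + 14.5*0.31 + 197.7*0.07 = 54.007.
ᾱ = A/S = 0.07.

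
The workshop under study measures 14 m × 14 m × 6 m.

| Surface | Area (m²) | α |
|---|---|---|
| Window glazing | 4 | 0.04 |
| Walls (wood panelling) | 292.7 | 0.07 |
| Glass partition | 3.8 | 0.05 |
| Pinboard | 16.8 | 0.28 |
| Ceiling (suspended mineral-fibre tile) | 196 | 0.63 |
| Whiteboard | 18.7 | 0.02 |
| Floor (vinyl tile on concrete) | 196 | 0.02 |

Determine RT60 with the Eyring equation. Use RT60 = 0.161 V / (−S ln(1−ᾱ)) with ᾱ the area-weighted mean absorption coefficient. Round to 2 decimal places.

1.10 s

S = Σ Sᵢ = 728.0 m².
Absorption A = 4·0.04 + 292.7·0.07 + 3.8·0.05 + 16.8·0.28 + 196·0.63 + 18.7·0.02 + 196·0.02 = 153.317 sabins.
Mean coefficient ᾱ = A/S = 0.2106.
−S·ln(1−ᾱ) = −728.0 × ln(1 − 0.2106) = 172.159.
V = 14 × 14 × 6 = 1176 m³.
T = 0.161·V/[−S·ln(1−ᾱ)] = 0.161·1176/172.159 = 1.10 s.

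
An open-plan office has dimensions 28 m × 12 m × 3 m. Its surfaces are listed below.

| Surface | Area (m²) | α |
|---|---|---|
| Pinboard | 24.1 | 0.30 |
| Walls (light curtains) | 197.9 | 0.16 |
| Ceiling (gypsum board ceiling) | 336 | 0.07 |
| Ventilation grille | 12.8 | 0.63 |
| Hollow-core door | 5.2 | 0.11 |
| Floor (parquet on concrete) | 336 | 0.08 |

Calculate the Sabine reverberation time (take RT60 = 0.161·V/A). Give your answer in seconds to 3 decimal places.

Equivalent absorption area: A = 24.1*0.30 + 197.9*0.16 + 336*0.07 + 12.8*0.63 + 5.2*0.11 + 336*0.08 = 97.930 m².
Room volume: 1008 m³.
T = 0.161 V/A = 0.161·1008/97.930 = 1.657 s.

1.657 s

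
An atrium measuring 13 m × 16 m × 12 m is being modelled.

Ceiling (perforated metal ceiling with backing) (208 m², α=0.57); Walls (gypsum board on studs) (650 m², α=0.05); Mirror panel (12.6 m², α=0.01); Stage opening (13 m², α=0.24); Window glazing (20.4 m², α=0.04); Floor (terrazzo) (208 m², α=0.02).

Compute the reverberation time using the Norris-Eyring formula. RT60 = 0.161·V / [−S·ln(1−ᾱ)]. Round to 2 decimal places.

2.34 s

Total surface area S = 208 + 650 + 12.6 + 13 + 20.4 + 208 = 1112.0 m².
Absorption A = 208×0.57 + 650×0.05 + 12.6×0.01 + 13×0.24 + 20.4×0.04 + 208×0.02 = 159.282 sabins.
Mean coefficient ᾱ = A/S = 0.1432.
Eyring denominator: −S ln(1−ᾱ) = 171.860.
V = 13 × 16 × 12 = 2496 m³.
T = 0.161·V/[−S·ln(1−ᾱ)] = 0.161·2496/171.860 = 2.34 s.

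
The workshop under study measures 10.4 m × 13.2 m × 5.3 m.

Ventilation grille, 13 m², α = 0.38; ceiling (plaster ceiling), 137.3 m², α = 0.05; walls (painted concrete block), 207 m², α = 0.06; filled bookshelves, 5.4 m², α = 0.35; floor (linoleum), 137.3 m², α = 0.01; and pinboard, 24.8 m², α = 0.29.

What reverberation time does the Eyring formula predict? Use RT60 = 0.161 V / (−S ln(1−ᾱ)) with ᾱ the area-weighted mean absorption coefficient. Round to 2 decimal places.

3.26 s

S = Σ Sᵢ = 524.8 m².
Absorption A = 13·0.38 + 137.3·0.05 + 207·0.06 + 5.4·0.35 + 137.3·0.01 + 24.8·0.29 = 34.680 sabins.
Mean coefficient ᾱ = A/S = 0.0661.
−S·ln(1−ᾱ) = −524.8 × ln(1 − 0.0661) = 35.889.
V = 10.4 × 13.2 × 5.3 = 727.584 m³.
T = 0.161·V/[−S·ln(1−ᾱ)] = 0.161·727.584/35.889 = 3.26 s.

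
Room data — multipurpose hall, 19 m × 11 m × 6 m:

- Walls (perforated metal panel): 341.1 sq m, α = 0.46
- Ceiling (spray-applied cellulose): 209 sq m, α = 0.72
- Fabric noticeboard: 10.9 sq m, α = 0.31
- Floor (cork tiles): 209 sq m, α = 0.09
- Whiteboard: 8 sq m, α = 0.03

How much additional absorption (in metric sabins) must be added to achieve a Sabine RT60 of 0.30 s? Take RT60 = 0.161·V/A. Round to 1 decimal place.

A₁ = Σ Sᵢαᵢ = 341.1*0.46 + 209*0.72 + 10.9*0.31 + 209*0.09 + 8*0.03 = 329.815 sabins.
For T = 0.30 s, need A₂ = 0.161·V/T = 0.161·1254/0.30 = 672.980 sabins.
ΔA = A₂ − A₁ = 672.980 − 329.815 = 343.2 sabins.

343.2 sabins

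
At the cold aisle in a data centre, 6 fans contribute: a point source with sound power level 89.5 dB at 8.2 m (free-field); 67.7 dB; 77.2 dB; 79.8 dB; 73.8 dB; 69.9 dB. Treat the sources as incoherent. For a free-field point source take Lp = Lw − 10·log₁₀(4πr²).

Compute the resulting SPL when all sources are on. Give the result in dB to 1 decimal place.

Source at 8.2 m: Lp = 89.5 − 10·log₁₀(4π·8.2²) = 89.5 − 10·log₁₀(844.963) = 60.2 dB.
Converting to relative power and adding: 10^(60.2/10) + 10^(67.7/10) + 10^(77.2/10) + 10^(79.8/10) + 10^(73.8/10) + 10^(69.9/10) = 1.887e+08.
Combined level = 10 log₁₀(1.887e+08) = 82.8 dB.

82.8 dB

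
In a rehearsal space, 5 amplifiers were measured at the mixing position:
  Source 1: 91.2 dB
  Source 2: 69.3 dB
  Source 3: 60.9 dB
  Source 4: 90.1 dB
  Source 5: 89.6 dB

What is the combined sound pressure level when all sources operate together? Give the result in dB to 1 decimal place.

95.1 dB

Converting to relative power and adding: 10^(91.2/10) + 10^(69.3/10) + 10^(60.9/10) + 10^(90.1/10) + 10^(89.6/10) = 3.263e+09.
Back to dB: 10·log₁₀ Σ = 95.1 dB.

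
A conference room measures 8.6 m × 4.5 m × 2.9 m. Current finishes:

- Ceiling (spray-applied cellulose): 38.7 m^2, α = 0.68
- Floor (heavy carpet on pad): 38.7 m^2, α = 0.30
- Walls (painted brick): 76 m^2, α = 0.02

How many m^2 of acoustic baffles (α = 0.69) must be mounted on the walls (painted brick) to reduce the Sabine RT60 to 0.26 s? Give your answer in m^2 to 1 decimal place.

Summing Sᵢαᵢ: 26.316 + 11.610 + 1.520 → A₁ = 39.446 sabins.
Required A₂ = 0.161·112.23/0.26 = 69.496 sabins.
Absorption to add: 69.496 − 39.446 = 30.050 sabins.
Each m^2 of panel replacing the walls (painted brick) adds (0.69 − 0.02) = 0.67 sabins.
Panel area = 30.050 / 0.67 = 44.9 m^2.

44.9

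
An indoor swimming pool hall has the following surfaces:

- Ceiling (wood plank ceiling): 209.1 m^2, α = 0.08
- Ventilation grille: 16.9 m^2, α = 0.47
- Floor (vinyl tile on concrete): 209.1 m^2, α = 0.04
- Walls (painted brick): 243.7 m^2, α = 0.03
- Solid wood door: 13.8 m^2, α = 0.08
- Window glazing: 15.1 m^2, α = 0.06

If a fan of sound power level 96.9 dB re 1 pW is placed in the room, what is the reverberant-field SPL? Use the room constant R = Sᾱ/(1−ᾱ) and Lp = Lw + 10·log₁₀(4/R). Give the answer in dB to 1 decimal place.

86.4 dB

Σ(Sᵢαᵢ) = 209.1×0.08 + 16.9×0.47 + 209.1×0.04 + 243.7×0.03 + 13.8×0.08 + 15.1×0.06 = 42.356; total area S = 707.7 m^2.
ᾱ = 42.356/707.7 = 0.0599; R = Sᾱ/(1−ᾱ) = 42.356/(1−0.0599) = 45.055 m^2.
Lp = Lw + 10 log₁₀(4/R) = 96.9 -10.52 = 86.4 dB.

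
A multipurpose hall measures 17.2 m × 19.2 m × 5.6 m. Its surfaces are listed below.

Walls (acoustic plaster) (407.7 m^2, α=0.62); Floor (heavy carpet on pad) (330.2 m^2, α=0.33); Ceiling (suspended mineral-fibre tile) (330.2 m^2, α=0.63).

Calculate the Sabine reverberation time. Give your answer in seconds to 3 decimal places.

Equivalent absorption area: A = 407.7·0.62 + 330.2·0.33 + 330.2·0.63 = 569.766 m^2.
Volume V = 17.2 × 19.2 × 5.6 = 1849.344 m³.
RT60 = 0.161 · V / A = 0.161 × 1849.344 / 569.766 = 0.523 s.

0.523 s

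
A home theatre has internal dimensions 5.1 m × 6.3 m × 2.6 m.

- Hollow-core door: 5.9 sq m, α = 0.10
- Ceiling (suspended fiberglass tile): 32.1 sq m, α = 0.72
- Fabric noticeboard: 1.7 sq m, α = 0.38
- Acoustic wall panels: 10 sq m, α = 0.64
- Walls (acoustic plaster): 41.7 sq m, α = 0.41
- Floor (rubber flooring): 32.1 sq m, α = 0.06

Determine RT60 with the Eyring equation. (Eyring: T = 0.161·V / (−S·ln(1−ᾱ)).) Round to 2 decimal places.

0.21 sec

Total surface area S = 5.9 + 32.1 + 1.7 + 10 + 41.7 + 32.1 = 123.5 sq m.
Absorption A = 5.9·0.10 + 32.1·0.72 + 1.7·0.38 + 10·0.64 + 41.7·0.41 + 32.1·0.06 = 49.771 sabins.
Mean coefficient ᾱ = A/S = 0.4030.
Eyring denominator: −S ln(1−ᾱ) = 63.706.
V = 5.1 × 6.3 × 2.6 = 83.538 m³.
RT60 = 0.161 × 83.538 / 63.706 = 0.21 s.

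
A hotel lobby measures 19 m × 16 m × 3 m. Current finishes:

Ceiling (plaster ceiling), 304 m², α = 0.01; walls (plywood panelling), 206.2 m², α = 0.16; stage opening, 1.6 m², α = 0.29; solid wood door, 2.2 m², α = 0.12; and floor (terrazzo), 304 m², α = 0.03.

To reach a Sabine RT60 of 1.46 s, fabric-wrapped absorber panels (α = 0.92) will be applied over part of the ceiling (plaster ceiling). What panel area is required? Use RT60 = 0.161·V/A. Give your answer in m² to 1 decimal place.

60.1

Summing Sᵢαᵢ: 3.040 + 32.992 + 0.464 + 0.264 + 9.120 → A₁ = 45.880 sabins.
V = 912 m³. Target absorption A₂ = 0.161 × 912 / 1.46 = 100.570 sabins.
Absorption to add: 100.570 − 45.880 = 54.690 sabins.
Each m² of panel replacing the ceiling (plaster ceiling) adds (0.92 − 0.01) = 0.91 sabins.
Area = ΔA/Δα = 54.690/0.91 = 60.1 m².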